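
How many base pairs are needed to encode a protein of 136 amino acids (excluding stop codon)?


Each amino acid = 1 codon = 3 bp
bp = 136 * 3 = 408 bp

408 bp


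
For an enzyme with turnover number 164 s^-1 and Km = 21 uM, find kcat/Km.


Catalytic efficiency = kcat / Km
= 164 / 21
= 7.8095 uM^-1*s^-1

7.8095 uM^-1*s^-1


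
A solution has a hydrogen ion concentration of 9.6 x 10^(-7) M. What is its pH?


pH = -log10([H+])
pH = -log10(9.6 x 10^(-7))
pH = 6.0177

6.0177


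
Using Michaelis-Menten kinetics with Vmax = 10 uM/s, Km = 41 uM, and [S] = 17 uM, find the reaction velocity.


v = Vmax * [S] / (Km + [S])
v = 10 * 17 / (41 + 17)
v = 2.931 uM/s

2.931 uM/s


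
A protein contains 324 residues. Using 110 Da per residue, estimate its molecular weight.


MW = n_residues * 110 Da
MW = 324 * 110
MW = 35640 Da

35640 Da


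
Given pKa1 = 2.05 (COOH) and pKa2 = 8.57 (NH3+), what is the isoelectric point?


pI = (pKa1 + pKa2) / 2
pI = (2.05 + 8.57) / 2
pI = 5.31

5.31


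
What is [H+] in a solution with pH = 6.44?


[H+] = 10^(-pH)
[H+] = 10^(-6.44)
[H+] = 3.631e-07 M

3.631e-07 M


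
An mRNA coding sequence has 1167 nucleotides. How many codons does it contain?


codons = nucleotides / 3
codons = 1167 / 3 = 389

389


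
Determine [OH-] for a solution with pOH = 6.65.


[OH-] = 10^(-pOH)
[OH-] = 10^(-6.65)
[OH-] = 2.239e-07 M

2.239e-07 M


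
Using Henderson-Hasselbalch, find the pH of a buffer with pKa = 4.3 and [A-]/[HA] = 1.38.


pH = pKa + log10([A-]/[HA])
pH = 4.3 + log10(1.38)
pH = 4.4399

4.4399


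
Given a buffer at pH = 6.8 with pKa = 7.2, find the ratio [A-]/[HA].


[A-]/[HA] = 10^(pH - pKa)
= 10^(6.8 - 7.2)
= 0.3981

0.3981


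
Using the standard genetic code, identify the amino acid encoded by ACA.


Standard genetic code lookup.
Codon ACA -> Thr

Thr


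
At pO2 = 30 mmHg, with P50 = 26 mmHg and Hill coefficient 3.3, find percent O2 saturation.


Y = pO2^n / (P50^n + pO2^n)
Y = 30^3.3 / (26^3.3 + 30^3.3)
Y = 61.59%

61.59%


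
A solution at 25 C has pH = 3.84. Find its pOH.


pOH = 14 - pH
pOH = 14 - 3.84
pOH = 10.16

10.16


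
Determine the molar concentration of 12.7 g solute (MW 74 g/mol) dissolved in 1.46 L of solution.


C = (mass / MW) / volume
C = (12.7 / 74) / 1.46
C = 0.1175 M

0.1175 M


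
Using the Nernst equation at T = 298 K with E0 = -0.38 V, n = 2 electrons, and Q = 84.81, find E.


E = E0 - (RT/nF) * ln(Q)
E = -0.38 - (8.314 * 298 / (2 * 96485)) * ln(84.81)
E = -0.437 V

-0.437 V


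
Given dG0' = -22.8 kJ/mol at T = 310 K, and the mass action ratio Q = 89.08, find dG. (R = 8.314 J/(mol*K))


dG = dG0' + RT * ln(Q) / 1000
dG = -22.8 + 8.314 * 310 * ln(89.08) / 1000
dG = -11.2289 kJ/mol

-11.2289 kJ/mol


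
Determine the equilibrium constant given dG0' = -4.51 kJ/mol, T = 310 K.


Keq = exp(-dG0 * 1000 / (R * T))
Keq = exp(-(-4.51) * 1000 / (8.314 * 310))
Keq = 5.7538

5.7538


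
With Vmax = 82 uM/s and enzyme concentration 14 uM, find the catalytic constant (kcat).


kcat = Vmax / [E]t
kcat = 82 / 14
kcat = 5.8571 s^-1

5.8571 s^-1


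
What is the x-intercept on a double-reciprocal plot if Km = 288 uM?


x-intercept = -1/Km
= -1/288
= -0.0035 1/uM

-0.0035 1/uM


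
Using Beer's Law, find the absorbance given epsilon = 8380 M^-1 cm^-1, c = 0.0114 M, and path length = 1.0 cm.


A = epsilon * c * l
A = 8380 * 0.0114 * 1.0
A = 95.532

95.532


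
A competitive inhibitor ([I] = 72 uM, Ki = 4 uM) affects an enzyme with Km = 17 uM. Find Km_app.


Km_app = Km * (1 + [I]/Ki)
Km_app = 17 * (1 + 72/4)
Km_app = 323.0 uM

323.0 uM


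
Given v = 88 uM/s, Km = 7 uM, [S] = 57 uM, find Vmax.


Vmax = v * (Km + [S]) / [S]
Vmax = 88 * (7 + 57) / 57
Vmax = 98.807 uM/s

98.807 uM/s


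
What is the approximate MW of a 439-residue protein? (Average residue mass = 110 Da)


MW = n_residues * 110 Da
MW = 439 * 110
MW = 48290 Da

48290 Da


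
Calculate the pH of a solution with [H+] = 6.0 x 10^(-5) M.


pH = -log10([H+])
pH = -log10(6.0 x 10^(-5))
pH = 4.2218

4.2218


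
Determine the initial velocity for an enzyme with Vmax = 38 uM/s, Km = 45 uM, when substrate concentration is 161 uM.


v = Vmax * [S] / (Km + [S])
v = 38 * 161 / (45 + 161)
v = 29.699 uM/s

29.699 uM/s


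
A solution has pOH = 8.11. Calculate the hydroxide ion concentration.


[OH-] = 10^(-pOH)
[OH-] = 10^(-8.11)
[OH-] = 7.762e-09 M

7.762e-09 M


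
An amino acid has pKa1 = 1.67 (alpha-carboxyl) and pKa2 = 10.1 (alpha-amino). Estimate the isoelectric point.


pI = (pKa1 + pKa2) / 2
pI = (1.67 + 10.1) / 2
pI = 5.885

5.885


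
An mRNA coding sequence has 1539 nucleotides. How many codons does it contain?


codons = nucleotides / 3
codons = 1539 / 3 = 513

513


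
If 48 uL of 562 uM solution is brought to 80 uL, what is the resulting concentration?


C2 = C1 * V1 / V2
C2 = 562 * 48 / 80
C2 = 337.2 uM

337.2 uM


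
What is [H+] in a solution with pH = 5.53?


[H+] = 10^(-pH)
[H+] = 10^(-5.53)
[H+] = 2.951e-06 M

2.951e-06 M


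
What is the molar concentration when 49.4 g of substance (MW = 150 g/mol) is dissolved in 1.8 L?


C = (mass / MW) / volume
C = (49.4 / 150) / 1.8
C = 0.183 M

0.183 M


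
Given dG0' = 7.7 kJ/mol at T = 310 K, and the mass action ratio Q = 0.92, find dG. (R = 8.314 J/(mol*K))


dG = dG0' + RT * ln(Q) / 1000
dG = 7.7 + 8.314 * 310 * ln(0.92) / 1000
dG = 7.4851 kJ/mol

7.4851 kJ/mol


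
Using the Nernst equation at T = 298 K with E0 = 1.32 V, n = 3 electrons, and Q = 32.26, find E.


E = E0 - (RT/nF) * ln(Q)
E = 1.32 - (8.314 * 298 / (3 * 96485)) * ln(32.26)
E = 1.2903 V

1.2903 V


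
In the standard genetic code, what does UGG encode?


Standard genetic code lookup.
Codon UGG -> Trp

Trp


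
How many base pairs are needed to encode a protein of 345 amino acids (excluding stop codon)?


Each amino acid = 1 codon = 3 bp
bp = 345 * 3 = 1035 bp

1035 bp


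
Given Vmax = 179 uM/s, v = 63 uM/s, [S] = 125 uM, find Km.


Km = [S] * (Vmax - v) / v
Km = 125 * (179 - 63) / 63
Km = 230.1587 uM

230.1587 uM


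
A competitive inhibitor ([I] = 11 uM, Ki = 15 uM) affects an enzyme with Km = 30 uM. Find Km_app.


Km_app = Km * (1 + [I]/Ki)
Km_app = 30 * (1 + 11/15)
Km_app = 52.0 uM

52.0 uM


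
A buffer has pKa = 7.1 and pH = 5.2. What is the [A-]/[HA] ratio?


[A-]/[HA] = 10^(pH - pKa)
= 10^(5.2 - 7.1)
= 0.0126

0.0126


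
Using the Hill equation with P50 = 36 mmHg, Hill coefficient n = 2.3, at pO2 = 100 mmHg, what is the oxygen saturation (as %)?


Y = pO2^n / (P50^n + pO2^n)
Y = 100^2.3 / (36^2.3 + 100^2.3)
Y = 91.29%

91.29%


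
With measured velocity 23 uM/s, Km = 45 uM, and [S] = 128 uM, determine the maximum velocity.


Vmax = v * (Km + [S]) / [S]
Vmax = 23 * (45 + 128) / 128
Vmax = 31.0859 uM/s

31.0859 uM/s


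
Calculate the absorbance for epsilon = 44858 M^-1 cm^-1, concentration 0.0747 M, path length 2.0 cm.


A = epsilon * c * l
A = 44858 * 0.0747 * 2.0
A = 6701.7852

6701.7852


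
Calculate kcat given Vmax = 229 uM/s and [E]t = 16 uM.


kcat = Vmax / [E]t
kcat = 229 / 16
kcat = 14.3125 s^-1

14.3125 s^-1


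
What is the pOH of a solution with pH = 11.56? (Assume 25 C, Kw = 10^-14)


pOH = 14 - pH
pOH = 14 - 11.56
pOH = 2.44

2.44


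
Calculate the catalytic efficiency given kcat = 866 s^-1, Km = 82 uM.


Catalytic efficiency = kcat / Km
= 866 / 82
= 10.561 uM^-1*s^-1

10.561 uM^-1*s^-1


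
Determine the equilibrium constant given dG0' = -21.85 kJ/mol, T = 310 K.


Keq = exp(-dG0 * 1000 / (R * T))
Keq = exp(-(-21.85) * 1000 / (8.314 * 310))
Keq = 4806.5404

4806.5404


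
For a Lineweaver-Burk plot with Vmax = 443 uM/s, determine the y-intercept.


y-intercept = 1/Vmax
= 1/443
= 0.0023 s/uM

0.0023 s/uM


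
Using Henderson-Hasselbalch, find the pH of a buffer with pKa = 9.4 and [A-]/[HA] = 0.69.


pH = pKa + log10([A-]/[HA])
pH = 9.4 + log10(0.69)
pH = 9.2388

9.2388


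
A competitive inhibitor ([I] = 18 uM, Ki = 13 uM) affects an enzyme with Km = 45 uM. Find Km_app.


Km_app = Km * (1 + [I]/Ki)
Km_app = 45 * (1 + 18/13)
Km_app = 107.3077 uM

107.3077 uM


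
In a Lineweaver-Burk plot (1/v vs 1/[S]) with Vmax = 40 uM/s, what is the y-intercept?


y-intercept = 1/Vmax
= 1/40
= 0.025 s/uM

0.025 s/uM


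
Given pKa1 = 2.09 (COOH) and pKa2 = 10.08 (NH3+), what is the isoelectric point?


pI = (pKa1 + pKa2) / 2
pI = (2.09 + 10.08) / 2
pI = 6.085

6.085


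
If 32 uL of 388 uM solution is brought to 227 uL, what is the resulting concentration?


C2 = C1 * V1 / V2
C2 = 388 * 32 / 227
C2 = 54.696 uM

54.696 uM


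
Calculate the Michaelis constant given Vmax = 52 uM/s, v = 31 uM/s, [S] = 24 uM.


Km = [S] * (Vmax - v) / v
Km = 24 * (52 - 31) / 31
Km = 16.2581 uM

16.2581 uM


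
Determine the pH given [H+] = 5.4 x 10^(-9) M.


pH = -log10([H+])
pH = -log10(5.4 x 10^(-9))
pH = 8.2676

8.2676


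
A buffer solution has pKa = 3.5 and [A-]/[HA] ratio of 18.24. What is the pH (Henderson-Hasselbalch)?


pH = pKa + log10([A-]/[HA])
pH = 3.5 + log10(18.24)
pH = 4.761

4.761


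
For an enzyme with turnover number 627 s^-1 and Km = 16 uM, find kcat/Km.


Catalytic efficiency = kcat / Km
= 627 / 16
= 39.1875 uM^-1*s^-1

39.1875 uM^-1*s^-1


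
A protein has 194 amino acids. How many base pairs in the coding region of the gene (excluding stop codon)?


Each amino acid = 1 codon = 3 bp
bp = 194 * 3 = 582 bp

582 bp


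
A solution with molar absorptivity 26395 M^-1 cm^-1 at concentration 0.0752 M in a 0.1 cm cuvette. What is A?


A = epsilon * c * l
A = 26395 * 0.0752 * 0.1
A = 198.4904

198.4904


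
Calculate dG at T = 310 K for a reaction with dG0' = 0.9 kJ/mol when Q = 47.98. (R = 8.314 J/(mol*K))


dG = dG0' + RT * ln(Q) / 1000
dG = 0.9 + 8.314 * 310 * ln(47.98) / 1000
dG = 10.8763 kJ/mol

10.8763 kJ/mol


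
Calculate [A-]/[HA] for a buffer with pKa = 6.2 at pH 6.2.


[A-]/[HA] = 10^(pH - pKa)
= 10^(6.2 - 6.2)
= 1.0

1.0


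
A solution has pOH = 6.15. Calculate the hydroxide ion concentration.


[OH-] = 10^(-pOH)
[OH-] = 10^(-6.15)
[OH-] = 7.079e-07 M

7.079e-07 M


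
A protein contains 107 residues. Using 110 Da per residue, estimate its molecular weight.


MW = n_residues * 110 Da
MW = 107 * 110
MW = 11770 Da

11770 Da


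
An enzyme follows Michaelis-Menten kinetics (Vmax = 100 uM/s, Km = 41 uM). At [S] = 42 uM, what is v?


v = Vmax * [S] / (Km + [S])
v = 100 * 42 / (41 + 42)
v = 50.6024 uM/s

50.6024 uM/s


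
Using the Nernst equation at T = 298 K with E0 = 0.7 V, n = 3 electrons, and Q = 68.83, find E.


E = E0 - (RT/nF) * ln(Q)
E = 0.7 - (8.314 * 298 / (3 * 96485)) * ln(68.83)
E = 0.6638 V

0.6638 V


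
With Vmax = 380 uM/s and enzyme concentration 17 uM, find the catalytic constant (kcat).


kcat = Vmax / [E]t
kcat = 380 / 17
kcat = 22.3529 s^-1

22.3529 s^-1


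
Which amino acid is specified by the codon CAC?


Standard genetic code lookup.
Codon CAC -> His

His


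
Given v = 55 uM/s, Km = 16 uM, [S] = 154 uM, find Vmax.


Vmax = v * (Km + [S]) / [S]
Vmax = 55 * (16 + 154) / 154
Vmax = 60.7143 uM/s

60.7143 uM/s


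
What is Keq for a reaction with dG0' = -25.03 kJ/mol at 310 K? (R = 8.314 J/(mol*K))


Keq = exp(-dG0 * 1000 / (R * T))
Keq = exp(-(-25.03) * 1000 / (8.314 * 310))
Keq = 16507.3842

16507.3842


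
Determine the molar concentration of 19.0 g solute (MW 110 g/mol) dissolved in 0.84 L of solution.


C = (mass / MW) / volume
C = (19.0 / 110) / 0.84
C = 0.2056 M

0.2056 M


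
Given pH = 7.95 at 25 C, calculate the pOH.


pOH = 14 - pH
pOH = 14 - 7.95
pOH = 6.05

6.05


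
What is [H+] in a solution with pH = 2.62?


[H+] = 10^(-pH)
[H+] = 10^(-2.62)
[H+] = 0.0024 M

0.0024 M


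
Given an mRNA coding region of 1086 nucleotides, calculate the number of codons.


codons = nucleotides / 3
codons = 1086 / 3 = 362

362


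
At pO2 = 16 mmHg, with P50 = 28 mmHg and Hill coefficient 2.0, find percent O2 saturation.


Y = pO2^n / (P50^n + pO2^n)
Y = 16^2.0 / (28^2.0 + 16^2.0)
Y = 24.62%

24.62%


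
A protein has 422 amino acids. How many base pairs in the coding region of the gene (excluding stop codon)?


Each amino acid = 1 codon = 3 bp
bp = 422 * 3 = 1266 bp

1266 bp


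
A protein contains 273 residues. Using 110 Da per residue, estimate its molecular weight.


MW = n_residues * 110 Da
MW = 273 * 110
MW = 30030 Da

30030 Da


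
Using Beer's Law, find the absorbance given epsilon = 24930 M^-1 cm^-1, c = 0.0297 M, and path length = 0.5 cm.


A = epsilon * c * l
A = 24930 * 0.0297 * 0.5
A = 370.2105

370.2105


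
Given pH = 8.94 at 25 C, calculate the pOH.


pOH = 14 - pH
pOH = 14 - 8.94
pOH = 5.06

5.06


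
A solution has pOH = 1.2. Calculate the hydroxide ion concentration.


[OH-] = 10^(-pOH)
[OH-] = 10^(-1.2)
[OH-] = 0.0631 M

0.0631 M


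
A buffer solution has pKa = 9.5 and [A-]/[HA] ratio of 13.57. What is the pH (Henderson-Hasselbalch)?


pH = pKa + log10([A-]/[HA])
pH = 9.5 + log10(13.57)
pH = 10.6326

10.6326


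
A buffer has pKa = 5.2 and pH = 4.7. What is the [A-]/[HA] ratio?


[A-]/[HA] = 10^(pH - pKa)
= 10^(4.7 - 5.2)
= 0.3162

0.3162


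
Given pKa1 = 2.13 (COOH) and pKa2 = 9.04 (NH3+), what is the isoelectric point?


pI = (pKa1 + pKa2) / 2
pI = (2.13 + 9.04) / 2
pI = 5.585

5.585


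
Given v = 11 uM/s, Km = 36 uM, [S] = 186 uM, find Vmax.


Vmax = v * (Km + [S]) / [S]
Vmax = 11 * (36 + 186) / 186
Vmax = 13.129 uM/s

13.129 uM/s


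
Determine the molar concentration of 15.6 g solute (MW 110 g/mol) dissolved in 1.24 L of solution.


C = (mass / MW) / volume
C = (15.6 / 110) / 1.24
C = 0.1144 M

0.1144 M


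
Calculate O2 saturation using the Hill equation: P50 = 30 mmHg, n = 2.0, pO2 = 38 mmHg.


Y = pO2^n / (P50^n + pO2^n)
Y = 38^2.0 / (30^2.0 + 38^2.0)
Y = 61.6%

61.6%


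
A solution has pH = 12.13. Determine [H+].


[H+] = 10^(-pH)
[H+] = 10^(-12.13)
[H+] = 7.413e-13 M

7.413e-13 M


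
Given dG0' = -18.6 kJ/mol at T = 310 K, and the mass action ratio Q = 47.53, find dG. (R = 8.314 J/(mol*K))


dG = dG0' + RT * ln(Q) / 1000
dG = -18.6 + 8.314 * 310 * ln(47.53) / 1000
dG = -8.648 kJ/mol

-8.648 kJ/mol


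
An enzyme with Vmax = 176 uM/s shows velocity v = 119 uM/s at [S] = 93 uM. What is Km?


Km = [S] * (Vmax - v) / v
Km = 93 * (176 - 119) / 119
Km = 44.5462 uM

44.5462 uM


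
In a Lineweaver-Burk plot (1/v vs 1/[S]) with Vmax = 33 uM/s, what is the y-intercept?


y-intercept = 1/Vmax
= 1/33
= 0.0303 s/uM

0.0303 s/uM


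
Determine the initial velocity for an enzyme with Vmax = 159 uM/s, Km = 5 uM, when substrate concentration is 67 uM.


v = Vmax * [S] / (Km + [S])
v = 159 * 67 / (5 + 67)
v = 147.9583 uM/s

147.9583 uM/s


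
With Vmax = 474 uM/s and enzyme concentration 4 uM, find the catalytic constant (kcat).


kcat = Vmax / [E]t
kcat = 474 / 4
kcat = 118.5 s^-1

118.5 s^-1


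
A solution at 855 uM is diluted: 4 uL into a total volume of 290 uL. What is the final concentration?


C2 = C1 * V1 / V2
C2 = 855 * 4 / 290
C2 = 11.7931 uM

11.7931 uM


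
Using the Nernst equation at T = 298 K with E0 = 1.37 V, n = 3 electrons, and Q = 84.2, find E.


E = E0 - (RT/nF) * ln(Q)
E = 1.37 - (8.314 * 298 / (3 * 96485)) * ln(84.2)
E = 1.3321 V

1.3321 V


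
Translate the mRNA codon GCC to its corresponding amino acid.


Standard genetic code lookup.
Codon GCC -> Ala

Ala


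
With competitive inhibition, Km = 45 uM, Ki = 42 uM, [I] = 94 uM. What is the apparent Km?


Km_app = Km * (1 + [I]/Ki)
Km_app = 45 * (1 + 94/42)
Km_app = 145.7143 uM

145.7143 uM


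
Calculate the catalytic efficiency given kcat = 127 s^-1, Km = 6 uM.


Catalytic efficiency = kcat / Km
= 127 / 6
= 21.1667 uM^-1*s^-1

21.1667 uM^-1*s^-1


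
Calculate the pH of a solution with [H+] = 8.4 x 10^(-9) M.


pH = -log10([H+])
pH = -log10(8.4 x 10^(-9))
pH = 8.0757

8.0757


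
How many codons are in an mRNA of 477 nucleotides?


codons = nucleotides / 3
codons = 477 / 3 = 159

159


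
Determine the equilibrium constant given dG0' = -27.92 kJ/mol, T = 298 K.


Keq = exp(-dG0 * 1000 / (R * T))
Keq = exp(-(-27.92) * 1000 / (8.314 * 298))
Keq = 78362.2297

78362.2297


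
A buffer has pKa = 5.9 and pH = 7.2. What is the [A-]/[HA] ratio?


[A-]/[HA] = 10^(pH - pKa)
= 10^(7.2 - 5.9)
= 19.9526

19.9526


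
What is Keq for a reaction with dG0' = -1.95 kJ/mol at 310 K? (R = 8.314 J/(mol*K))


Keq = exp(-dG0 * 1000 / (R * T))
Keq = exp(-(-1.95) * 1000 / (8.314 * 310))
Keq = 2.131

2.131


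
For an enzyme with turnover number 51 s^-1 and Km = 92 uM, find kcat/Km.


Catalytic efficiency = kcat / Km
= 51 / 92
= 0.5543 uM^-1*s^-1

0.5543 uM^-1*s^-1


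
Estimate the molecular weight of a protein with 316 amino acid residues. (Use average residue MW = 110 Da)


MW = n_residues * 110 Da
MW = 316 * 110
MW = 34760 Da

34760 Da


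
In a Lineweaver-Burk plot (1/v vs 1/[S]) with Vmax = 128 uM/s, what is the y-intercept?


y-intercept = 1/Vmax
= 1/128
= 0.0078 s/uM

0.0078 s/uM


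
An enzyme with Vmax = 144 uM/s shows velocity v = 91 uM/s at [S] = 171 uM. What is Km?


Km = [S] * (Vmax - v) / v
Km = 171 * (144 - 91) / 91
Km = 99.5934 uM

99.5934 uM


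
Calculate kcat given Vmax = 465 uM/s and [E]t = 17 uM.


kcat = Vmax / [E]t
kcat = 465 / 17
kcat = 27.3529 s^-1

27.3529 s^-1


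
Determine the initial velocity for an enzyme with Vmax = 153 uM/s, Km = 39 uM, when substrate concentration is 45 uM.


v = Vmax * [S] / (Km + [S])
v = 153 * 45 / (39 + 45)
v = 81.9643 uM/s

81.9643 uM/s


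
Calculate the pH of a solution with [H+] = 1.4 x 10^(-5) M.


pH = -log10([H+])
pH = -log10(1.4 x 10^(-5))
pH = 4.8539

4.8539


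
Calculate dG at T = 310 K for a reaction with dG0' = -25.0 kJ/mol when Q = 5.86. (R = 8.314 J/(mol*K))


dG = dG0' + RT * ln(Q) / 1000
dG = -25.0 + 8.314 * 310 * ln(5.86) / 1000
dG = -20.4429 kJ/mol

-20.4429 kJ/mol


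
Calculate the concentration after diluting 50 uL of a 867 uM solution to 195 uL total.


C2 = C1 * V1 / V2
C2 = 867 * 50 / 195
C2 = 222.3077 uM

222.3077 uM


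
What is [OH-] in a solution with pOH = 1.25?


[OH-] = 10^(-pOH)
[OH-] = 10^(-1.25)
[OH-] = 0.0562 M

0.0562 M


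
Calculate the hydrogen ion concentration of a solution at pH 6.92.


[H+] = 10^(-pH)
[H+] = 10^(-6.92)
[H+] = 1.202e-07 M

1.202e-07 M


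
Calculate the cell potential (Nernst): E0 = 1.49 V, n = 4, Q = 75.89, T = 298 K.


E = E0 - (RT/nF) * ln(Q)
E = 1.49 - (8.314 * 298 / (4 * 96485)) * ln(75.89)
E = 1.4622 V

1.4622 V


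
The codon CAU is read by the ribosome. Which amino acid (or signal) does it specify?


Standard genetic code lookup.
Codon CAU -> His

His


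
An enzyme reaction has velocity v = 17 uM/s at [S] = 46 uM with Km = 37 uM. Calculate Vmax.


Vmax = v * (Km + [S]) / [S]
Vmax = 17 * (37 + 46) / 46
Vmax = 30.6739 uM/s

30.6739 uM/s


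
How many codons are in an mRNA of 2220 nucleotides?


codons = nucleotides / 3
codons = 2220 / 3 = 740

740


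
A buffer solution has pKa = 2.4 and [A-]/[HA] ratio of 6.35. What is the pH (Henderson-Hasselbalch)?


pH = pKa + log10([A-]/[HA])
pH = 2.4 + log10(6.35)
pH = 3.2028

3.2028


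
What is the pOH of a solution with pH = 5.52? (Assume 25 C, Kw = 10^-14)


pOH = 14 - pH
pOH = 14 - 5.52
pOH = 8.48

8.48


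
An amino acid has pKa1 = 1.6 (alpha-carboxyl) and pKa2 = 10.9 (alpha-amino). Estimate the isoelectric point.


pI = (pKa1 + pKa2) / 2
pI = (1.6 + 10.9) / 2
pI = 6.25

6.25


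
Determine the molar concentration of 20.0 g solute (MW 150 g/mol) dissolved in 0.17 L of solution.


C = (mass / MW) / volume
C = (20.0 / 150) / 0.17
C = 0.7843 M

0.7843 M


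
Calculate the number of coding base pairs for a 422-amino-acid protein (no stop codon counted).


Each amino acid = 1 codon = 3 bp
bp = 422 * 3 = 1266 bp

1266 bp


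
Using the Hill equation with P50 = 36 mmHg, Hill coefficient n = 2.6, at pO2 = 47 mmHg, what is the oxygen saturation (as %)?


Y = pO2^n / (P50^n + pO2^n)
Y = 47^2.6 / (36^2.6 + 47^2.6)
Y = 66.67%

66.67%


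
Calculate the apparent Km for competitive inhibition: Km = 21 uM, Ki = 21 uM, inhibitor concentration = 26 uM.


Km_app = Km * (1 + [I]/Ki)
Km_app = 21 * (1 + 26/21)
Km_app = 47.0 uM

47.0 uM


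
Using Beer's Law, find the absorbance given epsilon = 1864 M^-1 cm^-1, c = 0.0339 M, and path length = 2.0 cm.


A = epsilon * c * l
A = 1864 * 0.0339 * 2.0
A = 126.3792

126.3792


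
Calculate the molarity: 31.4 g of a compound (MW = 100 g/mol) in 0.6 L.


C = (mass / MW) / volume
C = (31.4 / 100) / 0.6
C = 0.5233 M

0.5233 M


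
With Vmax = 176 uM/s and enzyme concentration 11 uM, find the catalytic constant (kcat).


kcat = Vmax / [E]t
kcat = 176 / 11
kcat = 16.0 s^-1

16.0 s^-1


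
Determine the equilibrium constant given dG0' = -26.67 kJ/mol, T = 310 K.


Keq = exp(-dG0 * 1000 / (R * T))
Keq = exp(-(-26.67) * 1000 / (8.314 * 310))
Keq = 31190.7871

31190.7871


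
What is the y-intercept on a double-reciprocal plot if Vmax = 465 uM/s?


y-intercept = 1/Vmax
= 1/465
= 0.0022 s/uM

0.0022 s/uM


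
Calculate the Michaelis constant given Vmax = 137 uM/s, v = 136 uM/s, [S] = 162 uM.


Km = [S] * (Vmax - v) / v
Km = 162 * (137 - 136) / 136
Km = 1.1912 uM

1.1912 uM


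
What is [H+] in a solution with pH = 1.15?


[H+] = 10^(-pH)
[H+] = 10^(-1.15)
[H+] = 0.0708 M

0.0708 M


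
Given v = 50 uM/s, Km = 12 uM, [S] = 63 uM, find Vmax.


Vmax = v * (Km + [S]) / [S]
Vmax = 50 * (12 + 63) / 63
Vmax = 59.5238 uM/s

59.5238 uM/s


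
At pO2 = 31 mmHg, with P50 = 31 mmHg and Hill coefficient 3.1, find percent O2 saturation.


Y = pO2^n / (P50^n + pO2^n)
Y = 31^3.1 / (31^3.1 + 31^3.1)
Y = 50.0%

50.0%


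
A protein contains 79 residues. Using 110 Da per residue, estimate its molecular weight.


MW = n_residues * 110 Da
MW = 79 * 110
MW = 8690 Da

8690 Da


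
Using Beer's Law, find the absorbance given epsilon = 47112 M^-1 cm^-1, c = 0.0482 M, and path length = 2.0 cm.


A = epsilon * c * l
A = 47112 * 0.0482 * 2.0
A = 4541.5968

4541.5968


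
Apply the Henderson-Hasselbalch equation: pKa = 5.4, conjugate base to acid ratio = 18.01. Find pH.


pH = pKa + log10([A-]/[HA])
pH = 5.4 + log10(18.01)
pH = 6.6555

6.6555


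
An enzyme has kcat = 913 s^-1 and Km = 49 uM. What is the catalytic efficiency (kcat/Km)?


Catalytic efficiency = kcat / Km
= 913 / 49
= 18.6327 uM^-1*s^-1

18.6327 uM^-1*s^-1


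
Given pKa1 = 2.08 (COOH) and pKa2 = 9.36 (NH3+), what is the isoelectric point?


pI = (pKa1 + pKa2) / 2
pI = (2.08 + 9.36) / 2
pI = 5.72

5.72


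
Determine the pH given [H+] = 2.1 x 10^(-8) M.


pH = -log10([H+])
pH = -log10(2.1 x 10^(-8))
pH = 7.6778

7.6778


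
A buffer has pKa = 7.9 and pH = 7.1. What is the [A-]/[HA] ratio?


[A-]/[HA] = 10^(pH - pKa)
= 10^(7.1 - 7.9)
= 0.1585

0.1585


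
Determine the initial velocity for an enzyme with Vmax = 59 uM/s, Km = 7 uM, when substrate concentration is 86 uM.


v = Vmax * [S] / (Km + [S])
v = 59 * 86 / (7 + 86)
v = 54.5591 uM/s

54.5591 uM/s


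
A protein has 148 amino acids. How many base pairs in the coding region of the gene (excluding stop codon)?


Each amino acid = 1 codon = 3 bp
bp = 148 * 3 = 444 bp

444 bp


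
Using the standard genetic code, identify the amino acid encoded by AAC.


Standard genetic code lookup.
Codon AAC -> Asn

Asn


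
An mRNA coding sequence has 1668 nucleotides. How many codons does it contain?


codons = nucleotides / 3
codons = 1668 / 3 = 556

556


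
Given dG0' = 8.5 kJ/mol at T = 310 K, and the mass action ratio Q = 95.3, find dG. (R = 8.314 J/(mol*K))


dG = dG0' + RT * ln(Q) / 1000
dG = 8.5 + 8.314 * 310 * ln(95.3) / 1000
dG = 20.245 kJ/mol

20.245 kJ/mol


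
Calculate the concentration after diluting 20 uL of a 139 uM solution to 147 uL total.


C2 = C1 * V1 / V2
C2 = 139 * 20 / 147
C2 = 18.9116 uM

18.9116 uM


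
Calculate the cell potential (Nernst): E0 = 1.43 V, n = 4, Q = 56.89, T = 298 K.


E = E0 - (RT/nF) * ln(Q)
E = 1.43 - (8.314 * 298 / (4 * 96485)) * ln(56.89)
E = 1.4041 V

1.4041 V


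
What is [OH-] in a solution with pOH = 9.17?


[OH-] = 10^(-pOH)
[OH-] = 10^(-9.17)
[OH-] = 6.761e-10 M

6.761e-10 M


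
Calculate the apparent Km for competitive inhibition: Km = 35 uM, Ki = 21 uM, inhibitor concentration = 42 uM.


Km_app = Km * (1 + [I]/Ki)
Km_app = 35 * (1 + 42/21)
Km_app = 105.0 uM

105.0 uM


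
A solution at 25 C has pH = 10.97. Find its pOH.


pOH = 14 - pH
pOH = 14 - 10.97
pOH = 3.03

3.03


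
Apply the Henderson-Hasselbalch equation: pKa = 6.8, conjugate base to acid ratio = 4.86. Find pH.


pH = pKa + log10([A-]/[HA])
pH = 6.8 + log10(4.86)
pH = 7.4866

7.4866


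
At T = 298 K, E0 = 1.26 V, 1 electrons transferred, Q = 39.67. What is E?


E = E0 - (RT/nF) * ln(Q)
E = 1.26 - (8.314 * 298 / (1 * 96485)) * ln(39.67)
E = 1.1655 V

1.1655 V


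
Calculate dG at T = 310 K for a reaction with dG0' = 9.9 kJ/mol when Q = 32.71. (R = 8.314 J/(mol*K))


dG = dG0' + RT * ln(Q) / 1000
dG = 9.9 + 8.314 * 310 * ln(32.71) / 1000
dG = 18.8889 kJ/mol

18.8889 kJ/mol


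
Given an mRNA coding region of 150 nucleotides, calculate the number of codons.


codons = nucleotides / 3
codons = 150 / 3 = 50

50


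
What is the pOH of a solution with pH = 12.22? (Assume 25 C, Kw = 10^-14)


pOH = 14 - pH
pOH = 14 - 12.22
pOH = 1.78

1.78


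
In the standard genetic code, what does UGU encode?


Standard genetic code lookup.
Codon UGU -> Cys

Cys


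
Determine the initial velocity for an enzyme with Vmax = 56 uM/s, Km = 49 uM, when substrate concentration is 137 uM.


v = Vmax * [S] / (Km + [S])
v = 56 * 137 / (49 + 137)
v = 41.2473 uM/s

41.2473 uM/s


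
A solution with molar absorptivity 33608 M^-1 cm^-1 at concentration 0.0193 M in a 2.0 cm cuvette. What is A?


A = epsilon * c * l
A = 33608 * 0.0193 * 2.0
A = 1297.2688

1297.2688


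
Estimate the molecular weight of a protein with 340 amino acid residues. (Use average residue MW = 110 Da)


MW = n_residues * 110 Da
MW = 340 * 110
MW = 37400 Da

37400 Da


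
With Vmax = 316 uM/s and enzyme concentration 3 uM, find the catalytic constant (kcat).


kcat = Vmax / [E]t
kcat = 316 / 3
kcat = 105.3333 s^-1

105.3333 s^-1


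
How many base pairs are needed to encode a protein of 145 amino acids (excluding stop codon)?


Each amino acid = 1 codon = 3 bp
bp = 145 * 3 = 435 bp

435 bp


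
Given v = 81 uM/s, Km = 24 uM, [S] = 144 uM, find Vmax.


Vmax = v * (Km + [S]) / [S]
Vmax = 81 * (24 + 144) / 144
Vmax = 94.5 uM/s

94.5 uM/s


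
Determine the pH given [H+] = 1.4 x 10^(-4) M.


pH = -log10([H+])
pH = -log10(1.4 x 10^(-4))
pH = 3.8539

3.8539


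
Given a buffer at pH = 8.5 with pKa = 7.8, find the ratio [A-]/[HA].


[A-]/[HA] = 10^(pH - pKa)
= 10^(8.5 - 7.8)
= 5.0119

5.0119


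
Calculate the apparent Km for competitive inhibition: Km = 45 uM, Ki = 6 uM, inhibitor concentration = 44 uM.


Km_app = Km * (1 + [I]/Ki)
Km_app = 45 * (1 + 44/6)
Km_app = 375.0 uM

375.0 uM


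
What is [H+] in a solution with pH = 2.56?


[H+] = 10^(-pH)
[H+] = 10^(-2.56)
[H+] = 0.0028 M

0.0028 M


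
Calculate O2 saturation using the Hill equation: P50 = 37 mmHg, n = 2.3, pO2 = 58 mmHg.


Y = pO2^n / (P50^n + pO2^n)
Y = 58^2.3 / (37^2.3 + 58^2.3)
Y = 73.77%

73.77%


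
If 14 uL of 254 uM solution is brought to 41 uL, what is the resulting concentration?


C2 = C1 * V1 / V2
C2 = 254 * 14 / 41
C2 = 86.7317 uM

86.7317 uM


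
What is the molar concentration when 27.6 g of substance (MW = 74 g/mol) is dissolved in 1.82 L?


C = (mass / MW) / volume
C = (27.6 / 74) / 1.82
C = 0.2049 M

0.2049 M


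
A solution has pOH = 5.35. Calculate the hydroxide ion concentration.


[OH-] = 10^(-pOH)
[OH-] = 10^(-5.35)
[OH-] = 4.467e-06 M

4.467e-06 M


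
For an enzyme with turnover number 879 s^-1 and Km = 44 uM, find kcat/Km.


Catalytic efficiency = kcat / Km
= 879 / 44
= 19.9773 uM^-1*s^-1

19.9773 uM^-1*s^-1


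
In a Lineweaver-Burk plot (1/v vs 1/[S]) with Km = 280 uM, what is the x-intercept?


x-intercept = -1/Km
= -1/280
= -0.0036 1/uM

-0.0036 1/uM


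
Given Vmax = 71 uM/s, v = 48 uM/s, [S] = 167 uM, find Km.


Km = [S] * (Vmax - v) / v
Km = 167 * (71 - 48) / 48
Km = 80.0208 uM

80.0208 uM


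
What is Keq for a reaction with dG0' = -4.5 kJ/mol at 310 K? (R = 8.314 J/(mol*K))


Keq = exp(-dG0 * 1000 / (R * T))
Keq = exp(-(-4.5) * 1000 / (8.314 * 310))
Keq = 5.7316

5.7316


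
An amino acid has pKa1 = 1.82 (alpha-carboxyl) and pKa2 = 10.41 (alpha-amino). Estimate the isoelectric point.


pI = (pKa1 + pKa2) / 2
pI = (1.82 + 10.41) / 2
pI = 6.115

6.115


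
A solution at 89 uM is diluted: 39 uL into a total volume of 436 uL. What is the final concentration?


C2 = C1 * V1 / V2
C2 = 89 * 39 / 436
C2 = 7.961 uM

7.961 uM


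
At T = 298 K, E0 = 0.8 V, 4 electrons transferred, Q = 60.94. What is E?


E = E0 - (RT/nF) * ln(Q)
E = 0.8 - (8.314 * 298 / (4 * 96485)) * ln(60.94)
E = 0.7736 V

0.7736 V


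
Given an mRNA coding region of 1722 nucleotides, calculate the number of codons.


codons = nucleotides / 3
codons = 1722 / 3 = 574

574


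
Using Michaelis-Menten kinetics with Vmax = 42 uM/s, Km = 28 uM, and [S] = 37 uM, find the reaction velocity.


v = Vmax * [S] / (Km + [S])
v = 42 * 37 / (28 + 37)
v = 23.9077 uM/s

23.9077 uM/s


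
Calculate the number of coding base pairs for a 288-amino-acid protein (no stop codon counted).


Each amino acid = 1 codon = 3 bp
bp = 288 * 3 = 864 bp

864 bp


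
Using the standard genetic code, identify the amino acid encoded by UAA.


Standard genetic code lookup.
Codon UAA -> Stop

Stop


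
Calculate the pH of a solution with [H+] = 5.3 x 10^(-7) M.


pH = -log10([H+])
pH = -log10(5.3 x 10^(-7))
pH = 6.2757

6.2757


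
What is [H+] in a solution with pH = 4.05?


[H+] = 10^(-pH)
[H+] = 10^(-4.05)
[H+] = 8.913e-05 M

8.913e-05 M


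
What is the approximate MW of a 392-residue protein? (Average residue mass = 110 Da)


MW = n_residues * 110 Da
MW = 392 * 110
MW = 43120 Da

43120 Da


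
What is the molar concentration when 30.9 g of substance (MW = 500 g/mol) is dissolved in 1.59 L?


C = (mass / MW) / volume
C = (30.9 / 500) / 1.59
C = 0.0389 M

0.0389 M


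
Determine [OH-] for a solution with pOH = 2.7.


[OH-] = 10^(-pOH)
[OH-] = 10^(-2.7)
[OH-] = 0.002 M

0.002 M


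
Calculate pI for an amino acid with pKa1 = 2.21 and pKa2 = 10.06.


pI = (pKa1 + pKa2) / 2
pI = (2.21 + 10.06) / 2
pI = 6.135

6.135


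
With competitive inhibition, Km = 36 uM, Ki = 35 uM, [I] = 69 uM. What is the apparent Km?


Km_app = Km * (1 + [I]/Ki)
Km_app = 36 * (1 + 69/35)
Km_app = 106.9714 uM

106.9714 uM


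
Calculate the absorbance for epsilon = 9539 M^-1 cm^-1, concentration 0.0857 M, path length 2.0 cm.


A = epsilon * c * l
A = 9539 * 0.0857 * 2.0
A = 1634.9846

1634.9846


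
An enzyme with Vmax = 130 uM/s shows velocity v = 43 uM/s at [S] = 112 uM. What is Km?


Km = [S] * (Vmax - v) / v
Km = 112 * (130 - 43) / 43
Km = 226.6047 uM

226.6047 uM


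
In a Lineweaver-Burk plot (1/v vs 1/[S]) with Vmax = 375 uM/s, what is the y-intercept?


y-intercept = 1/Vmax
= 1/375
= 0.0027 s/uM

0.0027 s/uM


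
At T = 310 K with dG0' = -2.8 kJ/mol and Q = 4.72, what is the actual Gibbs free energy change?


dG = dG0' + RT * ln(Q) / 1000
dG = -2.8 + 8.314 * 310 * ln(4.72) / 1000
dG = 1.1995 kJ/mol

1.1995 kJ/mol


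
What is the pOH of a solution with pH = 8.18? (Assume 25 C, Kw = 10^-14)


pOH = 14 - pH
pOH = 14 - 8.18
pOH = 5.82

5.82


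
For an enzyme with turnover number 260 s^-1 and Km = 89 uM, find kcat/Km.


Catalytic efficiency = kcat / Km
= 260 / 89
= 2.9213 uM^-1*s^-1

2.9213 uM^-1*s^-1


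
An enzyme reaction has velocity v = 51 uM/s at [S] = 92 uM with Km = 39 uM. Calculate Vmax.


Vmax = v * (Km + [S]) / [S]
Vmax = 51 * (39 + 92) / 92
Vmax = 72.6196 uM/s

72.6196 uM/s


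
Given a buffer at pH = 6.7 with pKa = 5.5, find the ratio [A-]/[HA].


[A-]/[HA] = 10^(pH - pKa)
= 10^(6.7 - 5.5)
= 15.8489

15.8489


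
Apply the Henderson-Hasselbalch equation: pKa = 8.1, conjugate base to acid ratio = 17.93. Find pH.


pH = pKa + log10([A-]/[HA])
pH = 8.1 + log10(17.93)
pH = 9.3536

9.3536


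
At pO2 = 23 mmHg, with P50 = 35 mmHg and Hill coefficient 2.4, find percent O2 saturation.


Y = pO2^n / (P50^n + pO2^n)
Y = 23^2.4 / (35^2.4 + 23^2.4)
Y = 26.74%

26.74%


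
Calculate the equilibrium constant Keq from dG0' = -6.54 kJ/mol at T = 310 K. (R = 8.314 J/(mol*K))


Keq = exp(-dG0 * 1000 / (R * T))
Keq = exp(-(-6.54) * 1000 / (8.314 * 310))
Keq = 12.648

12.648


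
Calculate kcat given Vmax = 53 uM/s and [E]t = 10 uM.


kcat = Vmax / [E]t
kcat = 53 / 10
kcat = 5.3 s^-1

5.3 s^-1


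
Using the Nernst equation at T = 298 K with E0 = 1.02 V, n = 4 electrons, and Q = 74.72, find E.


E = E0 - (RT/nF) * ln(Q)
E = 1.02 - (8.314 * 298 / (4 * 96485)) * ln(74.72)
E = 0.9923 V

0.9923 V


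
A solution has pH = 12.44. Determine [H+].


[H+] = 10^(-pH)
[H+] = 10^(-12.44)
[H+] = 3.631e-13 M

3.631e-13 M


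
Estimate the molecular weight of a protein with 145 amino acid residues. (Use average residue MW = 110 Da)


MW = n_residues * 110 Da
MW = 145 * 110
MW = 15950 Da

15950 Da


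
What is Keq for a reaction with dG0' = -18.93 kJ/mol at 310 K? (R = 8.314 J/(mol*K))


Keq = exp(-dG0 * 1000 / (R * T))
Keq = exp(-(-18.93) * 1000 / (8.314 * 310))
Keq = 1548.0972

1548.0972


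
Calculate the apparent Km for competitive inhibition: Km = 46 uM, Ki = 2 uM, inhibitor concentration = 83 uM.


Km_app = Km * (1 + [I]/Ki)
Km_app = 46 * (1 + 83/2)
Km_app = 1955.0 uM

1955.0 uM


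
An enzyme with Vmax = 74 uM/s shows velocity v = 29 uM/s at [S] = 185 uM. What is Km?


Km = [S] * (Vmax - v) / v
Km = 185 * (74 - 29) / 29
Km = 287.069 uM

287.069 uM


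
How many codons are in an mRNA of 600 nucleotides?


codons = nucleotides / 3
codons = 600 / 3 = 200

200


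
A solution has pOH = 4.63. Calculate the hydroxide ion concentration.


[OH-] = 10^(-pOH)
[OH-] = 10^(-4.63)
[OH-] = 2.344e-05 M

2.344e-05 M


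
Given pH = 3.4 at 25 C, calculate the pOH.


pOH = 14 - pH
pOH = 14 - 3.4
pOH = 10.6

10.6


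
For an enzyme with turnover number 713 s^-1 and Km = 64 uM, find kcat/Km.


Catalytic efficiency = kcat / Km
= 713 / 64
= 11.1406 uM^-1*s^-1

11.1406 uM^-1*s^-1


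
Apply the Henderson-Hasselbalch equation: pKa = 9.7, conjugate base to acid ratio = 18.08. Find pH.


pH = pKa + log10([A-]/[HA])
pH = 9.7 + log10(18.08)
pH = 10.9572

10.9572


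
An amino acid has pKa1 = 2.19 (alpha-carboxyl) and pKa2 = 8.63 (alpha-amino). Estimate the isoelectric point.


pI = (pKa1 + pKa2) / 2
pI = (2.19 + 8.63) / 2
pI = 5.41

5.41


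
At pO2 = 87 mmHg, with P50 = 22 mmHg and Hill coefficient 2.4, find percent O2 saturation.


Y = pO2^n / (P50^n + pO2^n)
Y = 87^2.4 / (22^2.4 + 87^2.4)
Y = 96.44%

96.44%


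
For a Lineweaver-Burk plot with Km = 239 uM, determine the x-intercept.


x-intercept = -1/Km
= -1/239
= -0.0042 1/uM

-0.0042 1/uM


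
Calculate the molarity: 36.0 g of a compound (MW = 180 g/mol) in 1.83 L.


C = (mass / MW) / volume
C = (36.0 / 180) / 1.83
C = 0.1093 M

0.1093 M


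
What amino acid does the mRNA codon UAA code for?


Standard genetic code lookup.
Codon UAA -> Stop

Stop


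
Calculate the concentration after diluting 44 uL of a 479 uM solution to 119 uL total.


C2 = C1 * V1 / V2
C2 = 479 * 44 / 119
C2 = 177.1092 uM

177.1092 uM


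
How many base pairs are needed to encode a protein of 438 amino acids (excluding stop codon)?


Each amino acid = 1 codon = 3 bp
bp = 438 * 3 = 1314 bp

1314 bp


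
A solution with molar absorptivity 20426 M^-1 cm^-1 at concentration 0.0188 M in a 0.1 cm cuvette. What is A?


A = epsilon * c * l
A = 20426 * 0.0188 * 0.1
A = 38.4009

38.4009


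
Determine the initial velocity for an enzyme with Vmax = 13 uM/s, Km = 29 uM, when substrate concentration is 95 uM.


v = Vmax * [S] / (Km + [S])
v = 13 * 95 / (29 + 95)
v = 9.9597 uM/s

9.9597 uM/s


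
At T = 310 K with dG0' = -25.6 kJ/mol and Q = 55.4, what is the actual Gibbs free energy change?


dG = dG0' + RT * ln(Q) / 1000
dG = -25.6 + 8.314 * 310 * ln(55.4) / 1000
dG = -15.2531 kJ/mol

-15.2531 kJ/mol


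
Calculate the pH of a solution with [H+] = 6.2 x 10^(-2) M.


pH = -log10([H+])
pH = -log10(6.2 x 10^(-2))
pH = 1.2076

1.2076


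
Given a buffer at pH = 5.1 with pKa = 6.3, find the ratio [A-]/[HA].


[A-]/[HA] = 10^(pH - pKa)
= 10^(5.1 - 6.3)
= 0.0631

0.0631


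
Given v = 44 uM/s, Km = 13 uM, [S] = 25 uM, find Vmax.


Vmax = v * (Km + [S]) / [S]
Vmax = 44 * (13 + 25) / 25
Vmax = 66.88 uM/s

66.88 uM/s


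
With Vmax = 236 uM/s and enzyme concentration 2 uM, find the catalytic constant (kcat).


kcat = Vmax / [E]t
kcat = 236 / 2
kcat = 118.0 s^-1

118.0 s^-1


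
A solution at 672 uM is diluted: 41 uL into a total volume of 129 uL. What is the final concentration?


C2 = C1 * V1 / V2
C2 = 672 * 41 / 129
C2 = 213.5814 uM

213.5814 uM


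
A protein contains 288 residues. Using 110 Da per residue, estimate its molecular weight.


MW = n_residues * 110 Da
MW = 288 * 110
MW = 31680 Da

31680 Da


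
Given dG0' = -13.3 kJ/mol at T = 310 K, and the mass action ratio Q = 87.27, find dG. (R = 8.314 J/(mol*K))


dG = dG0' + RT * ln(Q) / 1000
dG = -13.3 + 8.314 * 310 * ln(87.27) / 1000
dG = -1.7819 kJ/mol

-1.7819 kJ/mol


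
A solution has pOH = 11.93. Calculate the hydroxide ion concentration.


[OH-] = 10^(-pOH)
[OH-] = 10^(-11.93)
[OH-] = 1.175e-12 M

1.175e-12 M


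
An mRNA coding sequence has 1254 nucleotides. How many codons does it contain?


codons = nucleotides / 3
codons = 1254 / 3 = 418

418


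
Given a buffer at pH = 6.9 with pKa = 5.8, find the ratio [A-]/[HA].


[A-]/[HA] = 10^(pH - pKa)
= 10^(6.9 - 5.8)
= 12.5893

12.5893


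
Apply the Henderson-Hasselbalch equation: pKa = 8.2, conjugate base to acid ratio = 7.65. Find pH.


pH = pKa + log10([A-]/[HA])
pH = 8.2 + log10(7.65)
pH = 9.0837

9.0837


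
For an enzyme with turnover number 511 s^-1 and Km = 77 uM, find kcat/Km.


Catalytic efficiency = kcat / Km
= 511 / 77
= 6.6364 uM^-1*s^-1

6.6364 uM^-1*s^-1


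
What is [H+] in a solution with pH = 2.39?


[H+] = 10^(-pH)
[H+] = 10^(-2.39)
[H+] = 0.0041 M

0.0041 M


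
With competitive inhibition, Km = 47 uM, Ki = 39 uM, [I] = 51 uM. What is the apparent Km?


Km_app = Km * (1 + [I]/Ki)
Km_app = 47 * (1 + 51/39)
Km_app = 108.4615 uM

108.4615 uM


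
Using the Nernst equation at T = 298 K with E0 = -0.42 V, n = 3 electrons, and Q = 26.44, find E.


E = E0 - (RT/nF) * ln(Q)
E = -0.42 - (8.314 * 298 / (3 * 96485)) * ln(26.44)
E = -0.448 V

-0.448 V


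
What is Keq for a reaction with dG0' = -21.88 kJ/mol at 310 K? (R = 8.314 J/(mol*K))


Keq = exp(-dG0 * 1000 / (R * T))
Keq = exp(-(-21.88) * 1000 / (8.314 * 310))
Keq = 4862.815

4862.815
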